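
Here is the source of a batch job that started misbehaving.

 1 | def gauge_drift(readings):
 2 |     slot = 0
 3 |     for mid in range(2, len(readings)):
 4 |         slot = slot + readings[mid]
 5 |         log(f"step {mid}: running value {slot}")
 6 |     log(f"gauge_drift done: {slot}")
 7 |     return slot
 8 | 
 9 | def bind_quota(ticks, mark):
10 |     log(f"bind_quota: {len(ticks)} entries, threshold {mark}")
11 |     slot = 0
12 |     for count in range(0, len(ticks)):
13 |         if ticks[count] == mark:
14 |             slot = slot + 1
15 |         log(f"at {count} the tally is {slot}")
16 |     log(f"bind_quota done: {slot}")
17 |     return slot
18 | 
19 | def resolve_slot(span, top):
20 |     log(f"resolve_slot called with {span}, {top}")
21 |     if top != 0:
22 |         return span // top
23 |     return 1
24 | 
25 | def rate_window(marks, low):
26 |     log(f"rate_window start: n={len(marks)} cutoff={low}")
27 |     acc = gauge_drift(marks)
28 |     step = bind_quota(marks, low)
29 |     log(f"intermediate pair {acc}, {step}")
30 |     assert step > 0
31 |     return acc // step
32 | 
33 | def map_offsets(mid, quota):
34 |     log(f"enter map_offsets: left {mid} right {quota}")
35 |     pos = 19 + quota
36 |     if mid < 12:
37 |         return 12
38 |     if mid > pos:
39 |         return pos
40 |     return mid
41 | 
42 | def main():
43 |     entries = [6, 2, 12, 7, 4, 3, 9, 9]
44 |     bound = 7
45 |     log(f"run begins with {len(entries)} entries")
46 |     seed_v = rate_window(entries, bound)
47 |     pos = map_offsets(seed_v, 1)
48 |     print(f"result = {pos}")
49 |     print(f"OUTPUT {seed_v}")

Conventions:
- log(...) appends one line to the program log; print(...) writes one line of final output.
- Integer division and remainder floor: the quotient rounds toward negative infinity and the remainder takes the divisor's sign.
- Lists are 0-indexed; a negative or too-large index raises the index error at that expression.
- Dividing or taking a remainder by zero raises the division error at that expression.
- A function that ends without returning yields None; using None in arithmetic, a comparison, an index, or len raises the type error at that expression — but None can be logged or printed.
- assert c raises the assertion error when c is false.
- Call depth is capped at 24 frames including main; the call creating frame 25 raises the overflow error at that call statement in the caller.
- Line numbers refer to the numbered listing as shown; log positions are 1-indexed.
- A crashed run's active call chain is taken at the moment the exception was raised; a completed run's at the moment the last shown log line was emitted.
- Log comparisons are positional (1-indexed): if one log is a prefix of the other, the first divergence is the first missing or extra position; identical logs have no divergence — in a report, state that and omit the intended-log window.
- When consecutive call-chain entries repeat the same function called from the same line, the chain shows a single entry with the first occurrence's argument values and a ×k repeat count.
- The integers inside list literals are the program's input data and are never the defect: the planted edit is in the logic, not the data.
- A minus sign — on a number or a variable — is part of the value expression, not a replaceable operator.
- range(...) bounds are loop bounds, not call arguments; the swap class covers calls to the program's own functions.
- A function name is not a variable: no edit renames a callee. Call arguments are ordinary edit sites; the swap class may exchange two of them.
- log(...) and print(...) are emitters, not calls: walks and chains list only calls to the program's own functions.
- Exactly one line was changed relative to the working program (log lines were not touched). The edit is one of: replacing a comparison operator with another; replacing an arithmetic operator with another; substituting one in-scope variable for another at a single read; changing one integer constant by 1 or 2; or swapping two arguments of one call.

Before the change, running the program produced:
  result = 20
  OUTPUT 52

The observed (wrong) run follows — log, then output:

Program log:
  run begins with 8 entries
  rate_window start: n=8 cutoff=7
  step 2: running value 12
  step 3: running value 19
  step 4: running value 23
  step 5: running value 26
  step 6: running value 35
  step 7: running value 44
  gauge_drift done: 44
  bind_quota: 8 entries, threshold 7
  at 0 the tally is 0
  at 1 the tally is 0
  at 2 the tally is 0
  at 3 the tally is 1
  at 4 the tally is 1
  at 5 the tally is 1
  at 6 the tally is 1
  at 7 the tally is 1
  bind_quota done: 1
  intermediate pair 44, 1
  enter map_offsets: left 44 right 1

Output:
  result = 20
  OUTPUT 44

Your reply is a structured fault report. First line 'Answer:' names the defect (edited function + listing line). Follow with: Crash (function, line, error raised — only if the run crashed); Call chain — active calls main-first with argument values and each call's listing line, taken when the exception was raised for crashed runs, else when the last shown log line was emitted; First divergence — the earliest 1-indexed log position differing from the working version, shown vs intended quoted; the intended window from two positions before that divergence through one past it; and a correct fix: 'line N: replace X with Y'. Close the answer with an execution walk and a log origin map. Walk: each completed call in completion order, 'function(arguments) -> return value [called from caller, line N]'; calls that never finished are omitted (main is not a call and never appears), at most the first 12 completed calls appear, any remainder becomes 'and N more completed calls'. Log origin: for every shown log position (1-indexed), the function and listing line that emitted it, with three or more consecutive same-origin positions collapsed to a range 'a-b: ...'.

Answer: the defect is in gauge_drift at line 3.
The tell: At log position 3 the runs split — shown 'step 2: running value 12', but the working version logs 'step 0: running value 6'.
Call chain: main -> map_offsets(44, 1) (called at line 47).
First divergence: at position 3 the run shows 'step 2: running value 12' where the working version logs 'step 0: running value 6'.
Intended log window:
  1: run begins with 8 entries
  2: rate_window start: n=8 cutoff=7
  3: step 0: running value 6
  4: step 1: running value 8
Execution walk:
  gauge_drift([6, 2, 12, 7, 4, 3, 9, 9]) -> 44  [called from rate_window, line 27]
  bind_quota([6, 2, 12, 7, 4, 3, 9, 9], 7) -> 1  [called from rate_window, line 28]
  rate_window([6, 2, 12, 7, 4, 3, 9, 9], 7) -> 44  [called from main, line 46]
  map_offsets(44, 1) -> 20  [called from main, line 47]
Log origin:
  1: emitted by main (line 45)
  2: emitted by rate_window (line 26)
  3-8: emitted by gauge_drift (line 5)
  9: emitted by gauge_drift (line 6)
  10: emitted by bind_quota (line 10)
  11-18: emitted by bind_quota (line 15)
  19: emitted by bind_quota (line 16)
  20: emitted by rate_window (line 29)
  21: emitted by map_offsets (line 34)
A correct fix: line 3: replace `2` with `0`.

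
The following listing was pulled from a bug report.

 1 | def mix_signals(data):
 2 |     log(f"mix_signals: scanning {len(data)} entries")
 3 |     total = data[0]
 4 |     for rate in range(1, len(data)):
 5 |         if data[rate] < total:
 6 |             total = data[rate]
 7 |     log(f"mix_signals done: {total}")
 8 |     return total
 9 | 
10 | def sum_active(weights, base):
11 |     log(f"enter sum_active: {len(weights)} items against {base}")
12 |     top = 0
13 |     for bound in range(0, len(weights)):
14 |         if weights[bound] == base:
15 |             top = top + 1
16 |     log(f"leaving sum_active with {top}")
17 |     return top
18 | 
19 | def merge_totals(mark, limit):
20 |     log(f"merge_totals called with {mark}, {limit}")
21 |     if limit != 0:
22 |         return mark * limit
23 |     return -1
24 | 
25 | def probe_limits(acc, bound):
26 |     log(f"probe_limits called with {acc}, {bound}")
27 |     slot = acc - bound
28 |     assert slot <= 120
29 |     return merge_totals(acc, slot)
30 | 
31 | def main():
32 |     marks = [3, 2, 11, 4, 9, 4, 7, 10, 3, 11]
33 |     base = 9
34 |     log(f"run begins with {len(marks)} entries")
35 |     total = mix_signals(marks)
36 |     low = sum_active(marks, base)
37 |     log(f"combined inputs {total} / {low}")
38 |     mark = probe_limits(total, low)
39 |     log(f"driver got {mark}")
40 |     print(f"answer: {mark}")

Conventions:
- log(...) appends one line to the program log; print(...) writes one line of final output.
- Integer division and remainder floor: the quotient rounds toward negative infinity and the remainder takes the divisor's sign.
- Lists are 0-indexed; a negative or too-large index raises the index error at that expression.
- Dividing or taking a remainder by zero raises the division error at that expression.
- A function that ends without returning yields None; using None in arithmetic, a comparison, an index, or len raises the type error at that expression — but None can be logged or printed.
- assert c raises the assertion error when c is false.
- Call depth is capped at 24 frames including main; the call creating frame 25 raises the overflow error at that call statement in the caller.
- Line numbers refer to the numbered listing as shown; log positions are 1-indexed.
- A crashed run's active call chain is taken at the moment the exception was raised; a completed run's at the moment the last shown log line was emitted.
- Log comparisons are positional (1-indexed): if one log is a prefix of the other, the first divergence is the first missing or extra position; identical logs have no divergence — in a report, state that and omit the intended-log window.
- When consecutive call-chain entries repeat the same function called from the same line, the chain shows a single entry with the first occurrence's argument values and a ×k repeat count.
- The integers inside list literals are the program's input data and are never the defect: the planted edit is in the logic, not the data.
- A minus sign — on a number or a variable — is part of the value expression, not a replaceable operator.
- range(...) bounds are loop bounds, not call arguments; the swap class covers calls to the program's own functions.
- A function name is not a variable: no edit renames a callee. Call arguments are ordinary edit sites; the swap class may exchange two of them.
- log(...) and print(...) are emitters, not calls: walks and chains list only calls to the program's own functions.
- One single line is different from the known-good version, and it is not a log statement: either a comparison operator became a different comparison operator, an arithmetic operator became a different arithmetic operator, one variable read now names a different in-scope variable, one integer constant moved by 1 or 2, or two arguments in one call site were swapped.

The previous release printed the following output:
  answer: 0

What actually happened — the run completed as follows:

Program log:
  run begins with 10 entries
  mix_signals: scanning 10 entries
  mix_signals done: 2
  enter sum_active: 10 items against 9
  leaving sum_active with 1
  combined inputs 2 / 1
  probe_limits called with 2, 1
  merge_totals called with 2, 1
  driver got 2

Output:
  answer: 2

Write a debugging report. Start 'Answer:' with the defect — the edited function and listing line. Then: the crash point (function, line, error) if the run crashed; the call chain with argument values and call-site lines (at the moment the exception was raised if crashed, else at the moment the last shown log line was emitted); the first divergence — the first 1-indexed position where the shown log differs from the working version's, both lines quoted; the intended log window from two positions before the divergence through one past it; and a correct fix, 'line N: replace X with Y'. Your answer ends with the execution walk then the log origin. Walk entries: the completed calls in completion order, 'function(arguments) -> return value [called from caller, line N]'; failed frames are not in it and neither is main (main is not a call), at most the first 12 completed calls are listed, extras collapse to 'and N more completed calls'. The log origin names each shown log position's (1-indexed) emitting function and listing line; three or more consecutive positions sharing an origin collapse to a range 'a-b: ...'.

Answer: the defect is in merge_totals at line 22.
Key observation: Everything matches until log position 9, which reads 'driver got 2' in place of 'driver got 0'.
Call chain: main.
First divergence: position 9 — the shown line 'driver got 2' should read 'driver got 0'.
Intended log window:
  7: probe_limits called with 2, 1
  8: merge_totals called with 2, 1
  9: driver got 0
Execution walk:
  mix_signals([3, 2, 11, 4, 9, 4, 7, 10, 3, 11]) -> 2  [called from main, line 35]
  sum_active([3, 2, 11, 4, 9, 4, 7, 10, 3, 11], 9) -> 1  [called from main, line 36]
  merge_totals(2, 1) -> 2  [called from probe_limits, line 29]
  probe_limits(2, 1) -> 2  [called from main, line 38]
Log line origins:
  1: from main, line 34
  2: from mix_signals, line 2
  3: from mix_signals, line 7
  4: from sum_active, line 11
  5: from sum_active, line 16
  6: from main, line 37
  7: from probe_limits, line 26
  8: from merge_totals, line 20
  9: from main, line 39
A correct fix: line 22: replace `*` with `%`.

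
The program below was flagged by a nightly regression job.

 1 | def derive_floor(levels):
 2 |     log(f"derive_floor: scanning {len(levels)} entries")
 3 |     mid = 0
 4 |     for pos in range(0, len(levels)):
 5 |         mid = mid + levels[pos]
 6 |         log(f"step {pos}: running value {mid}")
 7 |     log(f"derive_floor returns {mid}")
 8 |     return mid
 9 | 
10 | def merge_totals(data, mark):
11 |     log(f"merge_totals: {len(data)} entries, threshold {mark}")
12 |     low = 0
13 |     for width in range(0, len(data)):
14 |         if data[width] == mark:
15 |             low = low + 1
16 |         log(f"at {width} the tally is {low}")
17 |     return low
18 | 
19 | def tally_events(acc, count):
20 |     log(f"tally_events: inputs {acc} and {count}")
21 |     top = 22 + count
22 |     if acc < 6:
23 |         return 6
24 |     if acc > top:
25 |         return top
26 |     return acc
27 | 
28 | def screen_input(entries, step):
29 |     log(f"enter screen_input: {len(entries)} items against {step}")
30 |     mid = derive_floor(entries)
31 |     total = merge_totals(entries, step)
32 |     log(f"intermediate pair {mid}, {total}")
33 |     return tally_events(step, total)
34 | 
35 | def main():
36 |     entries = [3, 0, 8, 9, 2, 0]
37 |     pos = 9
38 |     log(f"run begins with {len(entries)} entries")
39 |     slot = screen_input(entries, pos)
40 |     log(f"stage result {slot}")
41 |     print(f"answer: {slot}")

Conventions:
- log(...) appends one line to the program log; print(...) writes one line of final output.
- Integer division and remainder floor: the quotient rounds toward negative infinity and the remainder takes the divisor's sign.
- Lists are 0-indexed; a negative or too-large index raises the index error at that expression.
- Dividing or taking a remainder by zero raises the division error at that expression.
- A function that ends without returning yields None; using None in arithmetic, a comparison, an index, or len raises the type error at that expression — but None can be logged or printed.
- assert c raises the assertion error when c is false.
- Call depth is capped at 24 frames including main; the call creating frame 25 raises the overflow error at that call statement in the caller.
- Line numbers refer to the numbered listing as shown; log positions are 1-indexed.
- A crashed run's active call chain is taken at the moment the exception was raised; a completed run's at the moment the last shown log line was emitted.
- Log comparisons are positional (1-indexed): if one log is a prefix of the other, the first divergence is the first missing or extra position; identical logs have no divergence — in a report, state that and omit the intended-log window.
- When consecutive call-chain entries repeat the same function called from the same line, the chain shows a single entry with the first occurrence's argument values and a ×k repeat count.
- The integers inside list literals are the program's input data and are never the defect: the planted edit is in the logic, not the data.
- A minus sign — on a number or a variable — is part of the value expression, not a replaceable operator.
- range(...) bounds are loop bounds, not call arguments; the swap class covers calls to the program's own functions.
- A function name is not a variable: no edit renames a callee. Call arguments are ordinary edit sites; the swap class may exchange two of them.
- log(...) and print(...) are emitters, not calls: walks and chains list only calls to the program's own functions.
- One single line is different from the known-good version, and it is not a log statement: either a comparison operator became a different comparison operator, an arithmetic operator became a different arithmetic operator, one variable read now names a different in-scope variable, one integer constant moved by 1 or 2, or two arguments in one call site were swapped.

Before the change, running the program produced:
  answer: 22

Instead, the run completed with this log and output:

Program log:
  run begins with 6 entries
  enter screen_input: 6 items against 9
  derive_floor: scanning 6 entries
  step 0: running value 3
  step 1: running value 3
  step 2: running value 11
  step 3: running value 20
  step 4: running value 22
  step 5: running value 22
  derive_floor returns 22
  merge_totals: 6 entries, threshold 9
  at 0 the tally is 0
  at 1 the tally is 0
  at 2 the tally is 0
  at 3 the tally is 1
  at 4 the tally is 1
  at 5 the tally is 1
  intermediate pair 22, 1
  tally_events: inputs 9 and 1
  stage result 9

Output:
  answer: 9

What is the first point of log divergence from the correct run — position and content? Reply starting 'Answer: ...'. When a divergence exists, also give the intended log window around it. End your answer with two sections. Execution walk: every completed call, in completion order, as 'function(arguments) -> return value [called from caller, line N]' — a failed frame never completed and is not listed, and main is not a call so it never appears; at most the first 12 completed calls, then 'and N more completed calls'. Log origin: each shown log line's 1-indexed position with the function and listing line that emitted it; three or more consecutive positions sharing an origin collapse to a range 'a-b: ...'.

Answer: position 19; shown 'tally_events: inputs 9 and 1' vs intended 'tally_events: inputs 22 and 1'.
Intended log window:
  17: at 5 the tally is 1
  18: intermediate pair 22, 1
  19: tally_events: inputs 22 and 1
  20: stage result 22
Execution walk:
  derive_floor([3, 0, 8, 9, 2, 0]) -> 22  [called from screen_input, line 30]
  merge_totals([3, 0, 8, 9, 2, 0], 9) -> 1  [called from screen_input, line 31]
  tally_events(9, 1) -> 9  [called from screen_input, line 33]
  screen_input([3, 0, 8, 9, 2, 0], 9) -> 9  [called from main, line 39]
Origin of each log line:
  1: logged in main at line 38
  2: logged in screen_input at line 29
  3: logged in derive_floor at line 2
  4-9: logged in derive_floor at line 6
  10: logged in derive_floor at line 7
  11: logged in merge_totals at line 11
  12-17: logged in merge_totals at line 16
  18: logged in screen_input at line 32
  19: logged in tally_events at line 20
  20: logged in main at line 40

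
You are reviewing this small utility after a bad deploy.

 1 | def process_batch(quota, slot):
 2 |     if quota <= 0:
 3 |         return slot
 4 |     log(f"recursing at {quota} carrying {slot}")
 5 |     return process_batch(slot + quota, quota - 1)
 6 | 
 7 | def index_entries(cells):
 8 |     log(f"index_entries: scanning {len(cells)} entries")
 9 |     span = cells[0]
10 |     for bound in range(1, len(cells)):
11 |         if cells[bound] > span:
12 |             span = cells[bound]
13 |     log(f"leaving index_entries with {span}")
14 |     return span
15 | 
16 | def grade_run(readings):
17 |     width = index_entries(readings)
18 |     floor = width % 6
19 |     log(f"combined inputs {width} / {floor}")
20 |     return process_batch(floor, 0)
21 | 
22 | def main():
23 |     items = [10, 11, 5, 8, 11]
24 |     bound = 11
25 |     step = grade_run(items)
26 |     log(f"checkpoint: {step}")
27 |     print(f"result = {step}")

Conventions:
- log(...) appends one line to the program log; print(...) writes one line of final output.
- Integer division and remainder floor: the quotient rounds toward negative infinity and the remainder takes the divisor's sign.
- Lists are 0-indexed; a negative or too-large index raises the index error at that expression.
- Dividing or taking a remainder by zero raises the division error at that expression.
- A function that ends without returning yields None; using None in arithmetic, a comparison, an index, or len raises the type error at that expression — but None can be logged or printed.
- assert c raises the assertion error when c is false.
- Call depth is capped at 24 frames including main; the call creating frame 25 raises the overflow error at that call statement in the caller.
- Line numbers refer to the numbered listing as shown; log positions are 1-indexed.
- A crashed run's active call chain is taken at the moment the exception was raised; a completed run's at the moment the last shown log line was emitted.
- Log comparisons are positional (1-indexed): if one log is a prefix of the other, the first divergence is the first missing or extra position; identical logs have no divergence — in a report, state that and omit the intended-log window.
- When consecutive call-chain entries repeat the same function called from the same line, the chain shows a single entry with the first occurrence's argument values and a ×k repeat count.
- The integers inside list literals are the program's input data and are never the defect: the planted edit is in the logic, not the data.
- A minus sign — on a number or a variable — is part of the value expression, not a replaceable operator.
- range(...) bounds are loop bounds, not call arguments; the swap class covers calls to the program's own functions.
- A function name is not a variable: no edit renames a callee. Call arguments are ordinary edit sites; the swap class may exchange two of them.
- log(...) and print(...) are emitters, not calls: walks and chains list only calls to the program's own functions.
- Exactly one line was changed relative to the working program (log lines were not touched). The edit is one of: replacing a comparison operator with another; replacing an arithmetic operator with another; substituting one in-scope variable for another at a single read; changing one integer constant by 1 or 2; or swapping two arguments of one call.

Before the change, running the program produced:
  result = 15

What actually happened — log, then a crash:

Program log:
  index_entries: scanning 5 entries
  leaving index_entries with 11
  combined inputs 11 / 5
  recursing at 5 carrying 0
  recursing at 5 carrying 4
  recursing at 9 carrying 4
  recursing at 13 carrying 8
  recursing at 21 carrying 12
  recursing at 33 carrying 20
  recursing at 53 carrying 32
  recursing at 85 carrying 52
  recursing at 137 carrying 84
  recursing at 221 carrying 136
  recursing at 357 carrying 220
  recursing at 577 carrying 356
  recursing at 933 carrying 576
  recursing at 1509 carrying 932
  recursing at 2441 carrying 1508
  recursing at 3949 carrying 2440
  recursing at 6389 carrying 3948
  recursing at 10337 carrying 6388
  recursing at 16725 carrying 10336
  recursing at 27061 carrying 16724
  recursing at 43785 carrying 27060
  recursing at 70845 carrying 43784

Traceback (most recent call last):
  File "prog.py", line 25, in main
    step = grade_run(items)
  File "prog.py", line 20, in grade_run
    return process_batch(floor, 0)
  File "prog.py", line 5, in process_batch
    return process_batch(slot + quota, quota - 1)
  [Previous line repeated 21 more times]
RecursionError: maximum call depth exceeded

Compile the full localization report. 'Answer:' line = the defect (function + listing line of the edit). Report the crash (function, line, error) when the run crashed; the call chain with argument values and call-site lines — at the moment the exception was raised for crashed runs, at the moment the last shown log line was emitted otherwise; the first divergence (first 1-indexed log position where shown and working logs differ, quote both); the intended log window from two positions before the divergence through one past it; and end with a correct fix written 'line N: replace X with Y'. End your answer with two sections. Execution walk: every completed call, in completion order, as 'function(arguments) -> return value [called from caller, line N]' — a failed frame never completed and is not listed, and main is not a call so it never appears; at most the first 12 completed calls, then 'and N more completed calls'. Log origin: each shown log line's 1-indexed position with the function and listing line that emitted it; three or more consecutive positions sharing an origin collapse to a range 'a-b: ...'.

Answer: the defect is in process_batch at line 5.
Core observation: The log first diverges at position 5: the faulty run prints 'recursing at 5 carrying 4' where the working version prints 'recursing at 4 carrying 5'.
Crash: process_batch, line 5, RecursionError.
Call chain: main -> grade_run([10, 11, 5, 8, 11]) (called at line 25) -> process_batch(5, 0) (called at line 20) -> process_batch(5, 4) (called at line 5) ×21.
First divergence: at position 5 the run shows 'recursing at 5 carrying 4' where the working version logs 'recursing at 4 carrying 5'.
Intended log window:
  3: combined inputs 11 / 5
  4: recursing at 5 carrying 0
  5: recursing at 4 carrying 5
  6: recursing at 3 carrying 9
Execution walk:
  index_entries([10, 11, 5, 8, 11]) -> 11  [called from grade_run, line 17]
Log origins:
  1: logged in index_entries at line 8
  2: logged in index_entries at line 13
  3: logged in grade_run at line 19
  4-25: logged in process_batch at line 4
A correct fix: line 5: replace `process_batch(slot + quota, quota - 1)` with `process_batch(quota - 1, slot + quota)`.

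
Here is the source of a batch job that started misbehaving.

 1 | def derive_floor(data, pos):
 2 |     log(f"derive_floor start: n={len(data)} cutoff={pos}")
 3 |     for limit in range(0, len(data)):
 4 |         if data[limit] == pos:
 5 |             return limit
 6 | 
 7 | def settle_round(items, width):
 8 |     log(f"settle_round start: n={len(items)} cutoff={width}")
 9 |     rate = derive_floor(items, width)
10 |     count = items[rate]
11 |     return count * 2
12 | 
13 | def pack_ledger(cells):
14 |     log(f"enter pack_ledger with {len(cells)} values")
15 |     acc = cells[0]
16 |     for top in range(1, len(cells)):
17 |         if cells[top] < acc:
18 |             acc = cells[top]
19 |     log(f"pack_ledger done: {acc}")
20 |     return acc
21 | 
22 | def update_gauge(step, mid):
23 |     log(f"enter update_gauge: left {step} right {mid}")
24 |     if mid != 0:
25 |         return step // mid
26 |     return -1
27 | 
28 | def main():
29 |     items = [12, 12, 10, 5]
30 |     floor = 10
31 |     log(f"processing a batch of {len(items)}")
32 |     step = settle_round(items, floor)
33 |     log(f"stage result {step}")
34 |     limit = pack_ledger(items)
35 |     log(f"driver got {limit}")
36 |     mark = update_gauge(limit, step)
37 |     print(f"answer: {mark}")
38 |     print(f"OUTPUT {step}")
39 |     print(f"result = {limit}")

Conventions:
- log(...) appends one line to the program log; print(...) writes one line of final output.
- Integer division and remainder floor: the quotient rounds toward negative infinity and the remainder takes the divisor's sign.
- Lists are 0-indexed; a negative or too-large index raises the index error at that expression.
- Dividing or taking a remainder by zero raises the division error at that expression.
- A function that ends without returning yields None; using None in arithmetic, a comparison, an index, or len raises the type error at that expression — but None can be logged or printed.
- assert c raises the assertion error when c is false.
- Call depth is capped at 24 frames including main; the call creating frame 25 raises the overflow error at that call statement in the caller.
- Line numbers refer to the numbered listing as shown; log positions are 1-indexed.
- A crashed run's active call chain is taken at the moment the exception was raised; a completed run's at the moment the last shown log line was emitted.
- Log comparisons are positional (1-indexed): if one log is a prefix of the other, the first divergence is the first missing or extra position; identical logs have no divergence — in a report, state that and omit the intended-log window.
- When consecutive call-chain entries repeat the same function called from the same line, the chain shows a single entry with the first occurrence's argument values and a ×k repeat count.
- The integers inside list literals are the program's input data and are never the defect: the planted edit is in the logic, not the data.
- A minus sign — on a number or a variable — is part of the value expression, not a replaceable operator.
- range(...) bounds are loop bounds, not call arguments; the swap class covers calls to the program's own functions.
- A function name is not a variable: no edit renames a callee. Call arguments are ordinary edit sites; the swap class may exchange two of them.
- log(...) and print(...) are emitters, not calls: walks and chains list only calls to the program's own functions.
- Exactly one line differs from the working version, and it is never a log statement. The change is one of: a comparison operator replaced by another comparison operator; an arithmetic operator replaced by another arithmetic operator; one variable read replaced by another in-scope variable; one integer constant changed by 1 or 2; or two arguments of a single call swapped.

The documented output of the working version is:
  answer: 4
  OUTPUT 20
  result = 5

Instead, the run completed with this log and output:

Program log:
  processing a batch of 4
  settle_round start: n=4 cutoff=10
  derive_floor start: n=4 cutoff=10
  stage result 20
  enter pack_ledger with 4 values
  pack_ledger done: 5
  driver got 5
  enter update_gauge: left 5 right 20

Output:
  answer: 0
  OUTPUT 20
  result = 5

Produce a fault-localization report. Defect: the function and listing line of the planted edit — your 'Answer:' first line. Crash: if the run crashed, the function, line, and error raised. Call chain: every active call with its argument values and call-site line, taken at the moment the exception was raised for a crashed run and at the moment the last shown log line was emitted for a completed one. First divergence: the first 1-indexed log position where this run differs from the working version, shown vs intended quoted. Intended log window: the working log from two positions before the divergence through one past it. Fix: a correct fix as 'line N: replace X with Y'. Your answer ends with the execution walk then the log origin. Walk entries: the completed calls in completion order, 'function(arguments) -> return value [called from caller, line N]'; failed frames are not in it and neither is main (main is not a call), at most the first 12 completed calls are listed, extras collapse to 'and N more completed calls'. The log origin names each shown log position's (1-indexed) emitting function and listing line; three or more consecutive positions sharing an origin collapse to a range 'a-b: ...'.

Answer: the defect is in main at line 36.
The tell: Position 8 is the first bad log line: 'enter update_gauge: left 5 right 20' should read 'enter update_gauge: left 20 right 5'.
Call chain: main -> update_gauge(5, 20) (called at line 36).
First divergence: at position 8 the run shows 'enter update_gauge: left 5 right 20' where the working version logs 'enter update_gauge: left 20 right 5'.
Intended log window:
  6: pack_ledger done: 5
  7: driver got 5
  8: enter update_gauge: left 20 right 5
Execution walk:
  derive_floor([12, 12, 10, 5], 10) -> 2  [called from settle_round, line 9]
  settle_round([12, 12, 10, 5], 10) -> 20  [called from main, line 32]
  pack_ledger([12, 12, 10, 5]) -> 5  [called from main, line 34]
  update_gauge(5, 20) -> 0  [called from main, line 36]
Log line origins:
  1 — main, line 31
  2 — settle_round, line 8
  3 — derive_floor, line 2
  4 — main, line 33
  5 — pack_ledger, line 14
  6 — pack_ledger, line 19
  7 — main, line 35
  8 — update_gauge, line 23
A correct fix: line 36: replace `update_gauge(limit, step)` with `update_gauge(step, limit)`.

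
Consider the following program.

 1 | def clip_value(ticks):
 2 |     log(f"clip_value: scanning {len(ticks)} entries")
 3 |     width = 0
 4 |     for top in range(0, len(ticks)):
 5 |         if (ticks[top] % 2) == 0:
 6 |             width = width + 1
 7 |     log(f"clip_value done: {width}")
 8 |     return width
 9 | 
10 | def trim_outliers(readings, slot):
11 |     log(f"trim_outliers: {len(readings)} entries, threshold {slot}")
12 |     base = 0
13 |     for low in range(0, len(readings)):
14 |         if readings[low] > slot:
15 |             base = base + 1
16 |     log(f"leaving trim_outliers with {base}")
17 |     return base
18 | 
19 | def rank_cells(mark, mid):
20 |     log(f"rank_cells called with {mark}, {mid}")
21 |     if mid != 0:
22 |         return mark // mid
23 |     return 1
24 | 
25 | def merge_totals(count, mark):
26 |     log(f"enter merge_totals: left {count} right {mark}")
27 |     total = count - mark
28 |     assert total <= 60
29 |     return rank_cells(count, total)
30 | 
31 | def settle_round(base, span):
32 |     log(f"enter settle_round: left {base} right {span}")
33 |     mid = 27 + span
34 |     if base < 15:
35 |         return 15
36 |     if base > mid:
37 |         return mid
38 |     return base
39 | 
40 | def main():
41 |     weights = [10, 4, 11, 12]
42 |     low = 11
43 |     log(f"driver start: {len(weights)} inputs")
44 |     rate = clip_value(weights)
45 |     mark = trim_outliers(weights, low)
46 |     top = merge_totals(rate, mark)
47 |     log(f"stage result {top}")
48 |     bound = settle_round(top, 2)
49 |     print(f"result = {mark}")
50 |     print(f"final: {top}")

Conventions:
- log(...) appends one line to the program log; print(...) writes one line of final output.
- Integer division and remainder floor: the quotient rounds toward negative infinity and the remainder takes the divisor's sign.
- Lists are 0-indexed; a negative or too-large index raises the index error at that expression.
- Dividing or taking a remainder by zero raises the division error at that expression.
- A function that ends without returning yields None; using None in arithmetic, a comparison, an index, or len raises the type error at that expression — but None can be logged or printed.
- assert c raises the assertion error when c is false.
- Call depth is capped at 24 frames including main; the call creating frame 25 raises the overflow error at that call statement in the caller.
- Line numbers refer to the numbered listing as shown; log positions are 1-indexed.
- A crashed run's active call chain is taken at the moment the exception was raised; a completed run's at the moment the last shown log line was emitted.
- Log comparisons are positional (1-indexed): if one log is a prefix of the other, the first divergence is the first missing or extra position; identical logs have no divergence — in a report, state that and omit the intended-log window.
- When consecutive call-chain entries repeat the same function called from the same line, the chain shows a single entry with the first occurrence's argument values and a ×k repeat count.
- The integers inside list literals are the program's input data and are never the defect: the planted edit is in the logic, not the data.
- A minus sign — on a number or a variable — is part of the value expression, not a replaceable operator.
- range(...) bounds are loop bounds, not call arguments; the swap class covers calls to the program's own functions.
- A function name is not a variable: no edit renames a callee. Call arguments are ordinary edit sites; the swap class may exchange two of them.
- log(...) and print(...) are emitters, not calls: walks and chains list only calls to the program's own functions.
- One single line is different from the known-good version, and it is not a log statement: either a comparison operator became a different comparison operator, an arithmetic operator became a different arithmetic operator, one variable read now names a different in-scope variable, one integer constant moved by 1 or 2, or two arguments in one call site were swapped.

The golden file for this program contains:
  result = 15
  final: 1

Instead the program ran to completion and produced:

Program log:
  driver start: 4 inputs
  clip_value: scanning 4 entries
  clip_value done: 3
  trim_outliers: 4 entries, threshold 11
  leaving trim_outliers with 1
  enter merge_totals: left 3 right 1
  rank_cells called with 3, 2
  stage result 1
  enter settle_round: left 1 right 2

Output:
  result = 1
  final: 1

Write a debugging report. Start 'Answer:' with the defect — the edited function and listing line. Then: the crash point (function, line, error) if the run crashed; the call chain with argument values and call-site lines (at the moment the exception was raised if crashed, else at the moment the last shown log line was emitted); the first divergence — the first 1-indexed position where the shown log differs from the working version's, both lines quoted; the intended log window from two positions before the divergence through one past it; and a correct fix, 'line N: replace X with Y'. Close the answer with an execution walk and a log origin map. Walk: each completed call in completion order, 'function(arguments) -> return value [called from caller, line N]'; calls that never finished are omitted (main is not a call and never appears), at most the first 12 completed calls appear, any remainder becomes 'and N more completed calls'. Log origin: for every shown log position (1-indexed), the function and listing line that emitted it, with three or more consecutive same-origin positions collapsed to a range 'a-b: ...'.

Answer: the defect is in main at line 49.
Key fact: The logs agree in full; only the final output differs.
Call chain: main -> settle_round(1, 2) (called at line 48).
First divergence: there is none — every log position agrees.
Execution walk:
  clip_value([10, 4, 11, 12]) -> 3  [called from main, line 44]
  trim_outliers([10, 4, 11, 12], 11) -> 1  [called from main, line 45]
  rank_cells(3, 2) -> 1  [called from merge_totals, line 29]
  merge_totals(3, 1) -> 1  [called from main, line 46]
  settle_round(1, 2) -> 15  [called from main, line 48]
Log origins:
  1: logged in main at line 43
  2: logged in clip_value at line 2
  3: logged in clip_value at line 7
  4: logged in trim_outliers at line 11
  5: logged in trim_outliers at line 16
  6: logged in merge_totals at line 26
  7: logged in rank_cells at line 20
  8: logged in main at line 47
  9: logged in settle_round at line 32
A correct fix: line 49: replace `mark` with `bound`.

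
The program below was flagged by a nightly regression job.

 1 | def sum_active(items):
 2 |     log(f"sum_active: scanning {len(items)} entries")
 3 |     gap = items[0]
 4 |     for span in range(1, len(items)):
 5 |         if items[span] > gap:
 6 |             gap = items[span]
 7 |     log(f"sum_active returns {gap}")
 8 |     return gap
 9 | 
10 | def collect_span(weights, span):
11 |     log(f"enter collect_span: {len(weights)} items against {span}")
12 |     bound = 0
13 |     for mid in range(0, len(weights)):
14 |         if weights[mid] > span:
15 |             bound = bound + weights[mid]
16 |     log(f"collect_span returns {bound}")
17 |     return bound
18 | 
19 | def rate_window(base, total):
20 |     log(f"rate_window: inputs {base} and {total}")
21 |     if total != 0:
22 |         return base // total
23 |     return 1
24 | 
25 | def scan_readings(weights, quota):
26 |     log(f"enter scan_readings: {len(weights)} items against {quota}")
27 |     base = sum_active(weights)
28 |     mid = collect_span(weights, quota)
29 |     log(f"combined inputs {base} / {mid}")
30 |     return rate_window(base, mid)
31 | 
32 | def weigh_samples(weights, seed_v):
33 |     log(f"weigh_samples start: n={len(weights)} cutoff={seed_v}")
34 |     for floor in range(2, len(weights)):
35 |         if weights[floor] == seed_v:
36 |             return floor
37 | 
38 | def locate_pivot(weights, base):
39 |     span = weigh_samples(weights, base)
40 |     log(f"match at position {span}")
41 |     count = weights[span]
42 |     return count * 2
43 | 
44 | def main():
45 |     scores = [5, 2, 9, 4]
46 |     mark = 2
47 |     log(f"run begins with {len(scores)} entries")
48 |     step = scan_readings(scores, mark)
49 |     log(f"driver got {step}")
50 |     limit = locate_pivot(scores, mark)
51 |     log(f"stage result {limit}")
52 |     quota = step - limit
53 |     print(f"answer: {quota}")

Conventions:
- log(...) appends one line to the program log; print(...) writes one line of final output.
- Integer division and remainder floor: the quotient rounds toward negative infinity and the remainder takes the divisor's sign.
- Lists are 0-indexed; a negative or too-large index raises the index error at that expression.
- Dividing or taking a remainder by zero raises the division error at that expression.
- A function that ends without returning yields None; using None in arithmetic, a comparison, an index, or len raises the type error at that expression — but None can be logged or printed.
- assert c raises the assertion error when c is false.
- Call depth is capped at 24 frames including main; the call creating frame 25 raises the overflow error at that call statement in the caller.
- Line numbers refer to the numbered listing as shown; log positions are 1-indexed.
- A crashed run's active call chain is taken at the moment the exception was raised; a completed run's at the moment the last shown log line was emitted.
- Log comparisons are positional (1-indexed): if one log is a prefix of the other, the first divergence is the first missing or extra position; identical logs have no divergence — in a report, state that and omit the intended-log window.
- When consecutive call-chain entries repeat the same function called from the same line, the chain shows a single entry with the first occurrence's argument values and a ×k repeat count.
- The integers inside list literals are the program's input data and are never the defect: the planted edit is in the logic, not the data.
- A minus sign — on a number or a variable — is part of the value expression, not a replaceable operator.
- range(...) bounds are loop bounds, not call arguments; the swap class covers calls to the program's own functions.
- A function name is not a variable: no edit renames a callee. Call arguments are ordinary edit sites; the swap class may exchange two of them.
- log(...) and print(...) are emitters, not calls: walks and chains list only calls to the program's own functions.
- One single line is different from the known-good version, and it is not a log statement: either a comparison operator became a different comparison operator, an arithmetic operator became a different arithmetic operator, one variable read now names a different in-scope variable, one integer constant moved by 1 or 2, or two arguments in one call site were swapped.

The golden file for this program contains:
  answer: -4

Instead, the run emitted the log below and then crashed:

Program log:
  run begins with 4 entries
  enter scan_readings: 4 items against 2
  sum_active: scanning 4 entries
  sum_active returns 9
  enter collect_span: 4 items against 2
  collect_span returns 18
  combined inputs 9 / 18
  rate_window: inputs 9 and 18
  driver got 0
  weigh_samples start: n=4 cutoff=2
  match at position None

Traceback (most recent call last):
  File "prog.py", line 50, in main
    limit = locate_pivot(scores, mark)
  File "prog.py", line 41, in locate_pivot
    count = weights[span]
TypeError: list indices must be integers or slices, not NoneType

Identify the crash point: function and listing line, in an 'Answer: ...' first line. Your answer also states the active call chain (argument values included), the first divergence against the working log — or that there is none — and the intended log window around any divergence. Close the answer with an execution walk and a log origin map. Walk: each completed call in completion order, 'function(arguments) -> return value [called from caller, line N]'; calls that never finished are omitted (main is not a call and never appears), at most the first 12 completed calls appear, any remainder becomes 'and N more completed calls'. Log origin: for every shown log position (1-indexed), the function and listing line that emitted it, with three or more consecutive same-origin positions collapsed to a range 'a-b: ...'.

Answer: the error was raised in locate_pivot, line 41.
Key fact: Log line 11 is where behavior first shows: 'match at position None' appears instead of 'match at position 1'.
Call chain: main -> locate_pivot([5, 2, 9, 4], 2) (called at line 50).
First divergence: position 11; shown 'match at position None' vs intended 'match at position 1'.
Intended log window:
  9: driver got 0
  10: weigh_samples start: n=4 cutoff=2
  11: match at position 1
  12: stage result 4
Execution walk:
  sum_active([5, 2, 9, 4]) -> 9  [called from scan_readings, line 27]
  collect_span([5, 2, 9, 4], 2) -> 18  [called from scan_readings, line 28]
  rate_window(9, 18) -> 0  [called from scan_readings, line 30]
  scan_readings([5, 2, 9, 4], 2) -> 0  [called from main, line 48]
  weigh_samples([5, 2, 9, 4], 2) -> None  [called from locate_pivot, line 39]
Log origin:
  1: logged in main at line 47
  2: logged in scan_readings at line 26
  3: logged in sum_active at line 2
  4: logged in sum_active at line 7
  5: logged in collect_span at line 11
  6: logged in collect_span at line 16
  7: logged in scan_readings at line 29
  8: logged in rate_window at line 20
  9: logged in main at line 49
  10: logged in weigh_samples at line 33
  11: logged in locate_pivot at line 40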